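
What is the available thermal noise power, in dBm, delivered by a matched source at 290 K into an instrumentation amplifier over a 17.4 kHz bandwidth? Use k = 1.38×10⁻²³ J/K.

P_n = kTB = 1.38×10⁻²³ × 290 × 1.74×10⁴ = 6.96×10⁻¹⁷ W
In dBm: 10 log₁₀(6.96×10⁻¹⁷ / 10⁻³) = −131.6 dBm

−131.6 dBm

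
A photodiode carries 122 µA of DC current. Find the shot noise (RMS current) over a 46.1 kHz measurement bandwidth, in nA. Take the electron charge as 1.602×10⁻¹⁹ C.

I_n = √(2qI·B)
2qI·B = 2 × 1.602×10⁻¹⁹ × 1.22×10⁻⁴ × 4.61×10⁴ = 1.80×10⁻¹⁸ A²
I_n = √(1.80×10⁻¹⁸) = 1.34×10⁻⁹ A = 1.34 nA

1.34 nA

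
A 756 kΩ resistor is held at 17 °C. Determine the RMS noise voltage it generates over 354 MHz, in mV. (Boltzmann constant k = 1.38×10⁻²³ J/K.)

2.07 mV

T = 17 °C + 273.15 = 290.15 K
V_n = √(4kTRB)
4kTRB = 4 × 1.38×10⁻²³ × 290.15 × 7.56×10⁵ × 3.54×10⁸ = 4.29×10⁻⁶ V²
V_n = √(4.29×10⁻⁶) = 2.07×10⁻³ V = 2.07 mV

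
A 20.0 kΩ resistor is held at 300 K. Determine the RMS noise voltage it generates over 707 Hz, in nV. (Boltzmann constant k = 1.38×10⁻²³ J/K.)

V_n = √(4kTRB)
4kTRB = 4 × 1.38×10⁻²³ × 300 × 2.00×10⁴ × 7.07×10² = 2.34×10⁻¹³ V²
V_n = √(2.34×10⁻¹³) = 4.84×10⁻⁷ V = 484 nV

484 nV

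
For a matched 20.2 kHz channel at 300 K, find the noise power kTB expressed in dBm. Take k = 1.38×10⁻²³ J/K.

P_n = kTB = 1.38×10⁻²³ × 300 × 2.02×10⁴ = 8.36×10⁻¹⁷ W
In dBm: 10 log₁₀(8.36×10⁻¹⁷ / 10⁻³) = −130.8 dBm

−130.8 dBm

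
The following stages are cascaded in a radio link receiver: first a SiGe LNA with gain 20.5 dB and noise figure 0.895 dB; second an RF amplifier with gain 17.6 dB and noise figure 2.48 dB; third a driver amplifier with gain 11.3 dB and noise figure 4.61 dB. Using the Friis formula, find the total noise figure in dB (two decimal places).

Convert to linear (a loss of L dB is a gain of −L dB): F_i = 10^(NF_i/10), G_i = 10^(G_i,dB/10)
  Stage 1: F_1 = 10^(0.895/10) = 1.229, G_1 = 10^(20.5/10) = 112.2
  Stage 2: F_2 = 10^(2.48/10) = 1.770, G_2 = 10^(17.6/10) = 57.54
  Stage 3: F_3 = 10^(4.61/10) = 2.891, G_3 = 10^(11.3/10) = 13.49
Friis cascade:
  F = 1.229 + (1.770 − 1)/112.2 + (2.891 − 1)/6457 = 1.236
NF = 10 log₁₀(1.236) = 0.92 dB

0.92 dB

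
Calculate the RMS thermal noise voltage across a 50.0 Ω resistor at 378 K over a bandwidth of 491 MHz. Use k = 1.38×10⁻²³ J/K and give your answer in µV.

V_n = √(4kTRB)
4kTRB = 4 × 1.38×10⁻²³ × 378 × 5.00×10¹ × 4.91×10⁸ = 5.12×10⁻¹⁰ V²
V_n = √(5.12×10⁻¹⁰) = 2.26×10⁻⁵ V = 22.6 µV

22.6 µV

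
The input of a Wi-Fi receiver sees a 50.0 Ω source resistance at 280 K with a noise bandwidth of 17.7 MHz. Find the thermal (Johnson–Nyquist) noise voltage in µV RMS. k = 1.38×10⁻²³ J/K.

3.70 µV

V_n = √(4kTRB)
4kTRB = 4 × 1.38×10⁻²³ × 280 × 5.00×10¹ × 1.77×10⁷ = 1.37×10⁻¹¹ V²
V_n = √(1.37×10⁻¹¹) = 3.70×10⁻⁶ V = 3.70 µV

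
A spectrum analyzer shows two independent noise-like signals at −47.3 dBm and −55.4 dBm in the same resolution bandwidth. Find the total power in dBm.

Convert to linear, add, convert back:
P₁ = 1.86×10⁻⁸ W, P₂ = 2.88×10⁻⁹ W
P_tot = 2.15×10⁻⁸ W → 10 log₁₀(P_tot / 10⁻³) = −46.7 dBm

−46.7 dBm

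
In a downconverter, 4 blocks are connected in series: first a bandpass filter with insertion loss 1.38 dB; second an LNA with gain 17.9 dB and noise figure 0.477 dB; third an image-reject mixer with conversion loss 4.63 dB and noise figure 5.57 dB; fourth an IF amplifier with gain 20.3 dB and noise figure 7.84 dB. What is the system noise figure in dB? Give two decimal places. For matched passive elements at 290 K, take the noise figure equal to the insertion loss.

Convert to linear (a loss of L dB is a gain of −L dB): F_i = 10^(NF_i/10), G_i = 10^(G_i,dB/10)
  Stage 1: F_1 = 10^(1.38/10) = 1.374, G_1 = 10^(−1.38/10) = 0.7278
  Stage 2: F_2 = 10^(0.477/10) = 1.116, G_2 = 10^(17.9/10) = 61.66
  Stage 3: F_3 = 10^(5.57/10) = 3.606, G_3 = 10^(−4.63/10) = 0.3443
  Stage 4: F_4 = 10^(7.84/10) = 6.081, G_4 = 10^(20.3/10) = 107.2
Friis cascade:
  F = 1.374 + (1.116 − 1)/0.7278 + (3.606 − 1)/44.87 + (6.081 − 1)/15.45 = 1.920
NF = 10 log₁₀(1.920) = 2.83 dB

2.83 dB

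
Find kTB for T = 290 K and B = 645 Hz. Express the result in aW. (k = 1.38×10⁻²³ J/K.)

P_n = kTB = 1.38×10⁻²³ × 290 × 6.45×10² = 2.58×10⁻¹⁸ W = 2.58 aW

2.58 aW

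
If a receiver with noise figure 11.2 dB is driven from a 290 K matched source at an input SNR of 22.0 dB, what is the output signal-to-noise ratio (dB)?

By definition F = SNR_in/SNR_out, so in dB: SNR_out = SNR_in − NF
SNR_out = 22.0 − 11.2 = 10.8 dB

10.8 dB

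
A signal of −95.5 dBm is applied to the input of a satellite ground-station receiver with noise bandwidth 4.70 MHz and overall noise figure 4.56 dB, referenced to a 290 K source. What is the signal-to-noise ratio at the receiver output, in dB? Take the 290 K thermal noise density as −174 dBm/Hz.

Noise floor: N = −174 + 10 log₁₀(B) + NF
10 log₁₀(4.70×10⁶) = 66.72 dB
N = −174 + 66.72 + 4.56 = −102.72 dBm
SNR = P_sig − N = −95.5 − (−102.72) = 7.22 dB → 7.2 dB

7.2 dB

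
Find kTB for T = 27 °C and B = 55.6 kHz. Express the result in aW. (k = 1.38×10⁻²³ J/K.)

T = 27 °C + 273.15 = 300.15 K
P_n = kTB = 1.38×10⁻²³ × 300.15 × 5.56×10⁴ = 2.30×10⁻¹⁶ W = 230 aW

230 aW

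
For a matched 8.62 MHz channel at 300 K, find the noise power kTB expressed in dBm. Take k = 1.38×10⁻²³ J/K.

P_n = kTB = 1.38×10⁻²³ × 300 × 8.62×10⁶ = 3.57×10⁻¹⁴ W
In dBm: 10 log₁₀(3.57×10⁻¹⁴ / 10⁻³) = −104.5 dBm

−104.5 dBm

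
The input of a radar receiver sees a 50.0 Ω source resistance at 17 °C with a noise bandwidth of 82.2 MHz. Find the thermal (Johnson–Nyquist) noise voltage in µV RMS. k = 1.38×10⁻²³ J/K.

T = 17 °C + 273.15 = 290.15 K
V_n = √(4kTRB)
4kTRB = 4 × 1.38×10⁻²³ × 290.15 × 5.00×10¹ × 8.22×10⁷ = 6.58×10⁻¹¹ V²
V_n = √(6.58×10⁻¹¹) = 8.11×10⁻⁶ V = 8.11 µV

8.11 µV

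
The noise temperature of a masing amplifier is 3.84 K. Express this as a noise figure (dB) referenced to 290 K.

0.057 dB

F = 1 + T_e/T₀ = 1 + 3.84/290 = 1.01324
NF = 10 log₁₀(1.01324) = 0.057 dB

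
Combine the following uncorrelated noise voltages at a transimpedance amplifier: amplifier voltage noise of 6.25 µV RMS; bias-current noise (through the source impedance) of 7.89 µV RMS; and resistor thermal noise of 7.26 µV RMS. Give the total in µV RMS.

Uncorrelated sources add in power (mean-square): V_tot = √(ΣV_i²)
V_tot = √[(6.25×10⁻⁶)² + (7.89×10⁻⁶)² + (7.26×10⁻⁶)²] = 1.24×10⁻⁵ V = 12.4 µV

12.4 µV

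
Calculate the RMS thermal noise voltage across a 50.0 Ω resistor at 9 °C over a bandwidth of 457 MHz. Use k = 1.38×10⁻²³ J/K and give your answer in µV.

T = 9 °C + 273.15 = 282.15 K
V_n = √(4kTRB)
4kTRB = 4 × 1.38×10⁻²³ × 282.15 × 5.00×10¹ × 4.57×10⁸ = 3.56×10⁻¹⁰ V²
V_n = √(3.56×10⁻¹⁰) = 1.89×10⁻⁵ V = 18.9 µV

18.9 µV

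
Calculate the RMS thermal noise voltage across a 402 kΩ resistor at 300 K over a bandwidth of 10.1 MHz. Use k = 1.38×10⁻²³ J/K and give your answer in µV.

259 µV

V_n = √(4kTRB)
4kTRB = 4 × 1.38×10⁻²³ × 300 × 4.02×10⁵ × 1.01×10⁷ = 6.72×10⁻⁸ V²
V_n = √(6.72×10⁻⁸) = 2.59×10⁻⁴ V = 259 µV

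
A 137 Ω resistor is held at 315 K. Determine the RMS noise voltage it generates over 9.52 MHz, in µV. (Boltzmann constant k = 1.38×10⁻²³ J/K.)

V_n = √(4kTRB)
4kTRB = 4 × 1.38×10⁻²³ × 315 × 1.37×10² × 9.52×10⁶ = 2.27×10⁻¹¹ V²
V_n = √(2.27×10⁻¹¹) = 4.76×10⁻⁶ V = 4.76 µV

4.76 µV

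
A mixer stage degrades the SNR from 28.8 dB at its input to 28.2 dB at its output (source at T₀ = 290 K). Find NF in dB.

NF (dB) = SNR_in(dB) − SNR_out(dB) when the source is at T₀
NF = 28.8 − 28.2 = 0.6 dB

0.6 dB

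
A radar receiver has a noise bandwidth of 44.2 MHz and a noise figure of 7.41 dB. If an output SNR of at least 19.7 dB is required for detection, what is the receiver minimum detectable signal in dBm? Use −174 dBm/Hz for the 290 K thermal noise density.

−70.4 dBm

Sensitivity = −174 + 10 log₁₀(B) + NF + SNR_min
= −174 + 76.45 + 7.41 + 19.7
= −70.44 dBm → −70.4 dBm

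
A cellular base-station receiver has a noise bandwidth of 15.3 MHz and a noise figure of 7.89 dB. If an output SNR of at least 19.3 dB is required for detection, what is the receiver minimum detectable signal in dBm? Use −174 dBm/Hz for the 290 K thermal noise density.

Sensitivity = −174 + 10 log₁₀(B) + NF + SNR_min
= −174 + 71.85 + 7.89 + 19.3
= −74.96 dBm → −75.0 dBm

−75.0 dBm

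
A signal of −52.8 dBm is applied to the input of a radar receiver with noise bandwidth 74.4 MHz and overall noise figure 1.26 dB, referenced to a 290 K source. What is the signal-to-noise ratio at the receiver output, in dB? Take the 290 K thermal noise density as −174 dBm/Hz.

Noise floor: N = −174 + 10 log₁₀(B) + NF
10 log₁₀(7.44×10⁷) = 78.72 dB
N = −174 + 78.72 + 1.26 = −94.02 dBm
SNR = P_sig − N = −52.8 − (−94.02) = 41.22 dB → 41.2 dB

41.2 dB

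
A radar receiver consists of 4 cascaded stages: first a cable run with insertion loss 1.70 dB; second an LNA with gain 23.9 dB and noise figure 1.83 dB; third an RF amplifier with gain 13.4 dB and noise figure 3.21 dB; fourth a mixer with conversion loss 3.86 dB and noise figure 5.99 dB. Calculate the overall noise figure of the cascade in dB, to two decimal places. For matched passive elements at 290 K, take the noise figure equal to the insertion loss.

3.54 dB

Convert to linear (a loss of L dB is a gain of −L dB): F_i = 10^(NF_i/10), G_i = 10^(G_i,dB/10)
  Stage 1: F_1 = 10^(1.70/10) = 1.479, G_1 = 10^(−1.70/10) = 0.6761
  Stage 2: F_2 = 10^(1.83/10) = 1.524, G_2 = 10^(23.9/10) = 245.5
  Stage 3: F_3 = 10^(3.21/10) = 2.094, G_3 = 10^(13.4/10) = 21.88
  Stage 4: F_4 = 10^(5.99/10) = 3.972, G_4 = 10^(−3.86/10) = 0.4111
Friis cascade:
  F = 1.479 + (1.524 − 1)/0.6761 + (2.094 − 1)/166.0 + (3.972 − 1)/3631 = 2.262
NF = 10 log₁₀(2.262) = 3.54 dB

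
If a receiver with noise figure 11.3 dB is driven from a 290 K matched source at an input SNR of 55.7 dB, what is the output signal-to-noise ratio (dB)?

44.4 dB

By definition F = SNR_in/SNR_out, so in dB: SNR_out = SNR_in − NF
SNR_out = 55.7 − 11.3 = 44.4 dB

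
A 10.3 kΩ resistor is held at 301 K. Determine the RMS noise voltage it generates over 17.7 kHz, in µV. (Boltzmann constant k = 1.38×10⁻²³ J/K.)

1.74 µV

V_n = √(4kTRB)
4kTRB = 4 × 1.38×10⁻²³ × 301 × 1.03×10⁴ × 1.77×10⁴ = 3.03×10⁻¹² V²
V_n = √(3.03×10⁻¹²) = 1.74×10⁻⁶ V = 1.74 µV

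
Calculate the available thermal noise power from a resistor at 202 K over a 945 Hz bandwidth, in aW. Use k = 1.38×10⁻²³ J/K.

2.63 aW

P_n = kTB = 1.38×10⁻²³ × 202 × 9.45×10² = 2.63×10⁻¹⁸ W = 2.63 aW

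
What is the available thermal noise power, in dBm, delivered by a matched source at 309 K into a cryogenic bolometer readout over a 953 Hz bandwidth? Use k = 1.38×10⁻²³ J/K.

−143.9 dBm

P_n = kTB = 1.38×10⁻²³ × 309 × 9.53×10² = 4.06×10⁻¹⁸ W
In dBm: 10 log₁₀(4.06×10⁻¹⁸ / 10⁻³) = −143.9 dBm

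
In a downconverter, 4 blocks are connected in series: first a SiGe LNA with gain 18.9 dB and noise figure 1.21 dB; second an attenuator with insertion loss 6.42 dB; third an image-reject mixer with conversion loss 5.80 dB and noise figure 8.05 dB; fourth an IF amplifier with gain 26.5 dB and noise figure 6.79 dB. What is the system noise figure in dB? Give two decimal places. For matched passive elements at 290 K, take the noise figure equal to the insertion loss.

3.94 dB

Convert to linear (a loss of L dB is a gain of −L dB): F_i = 10^(NF_i/10), G_i = 10^(G_i,dB/10)
  Stage 1: F_1 = 10^(1.21/10) = 1.321, G_1 = 10^(18.9/10) = 77.62
  Stage 2: F_2 = 10^(6.42/10) = 4.385, G_2 = 10^(−6.42/10) = 0.2280
  Stage 3: F_3 = 10^(8.05/10) = 6.383, G_3 = 10^(−5.80/10) = 0.2630
  Stage 4: F_4 = 10^(6.79/10) = 4.775, G_4 = 10^(26.5/10) = 446.7
Friis cascade:
  F = 1.321 + (4.385 − 1)/77.62 + (6.383 − 1)/17.70 + (4.775 − 1)/4.656 = 2.480
NF = 10 log₁₀(2.480) = 3.94 dB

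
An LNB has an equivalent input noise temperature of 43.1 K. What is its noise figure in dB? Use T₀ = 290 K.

0.602 dB

F = 1 + T_e/T₀ = 1 + 43.1/290 = 1.14862
NF = 10 log₁₀(1.14862) = 0.602 dB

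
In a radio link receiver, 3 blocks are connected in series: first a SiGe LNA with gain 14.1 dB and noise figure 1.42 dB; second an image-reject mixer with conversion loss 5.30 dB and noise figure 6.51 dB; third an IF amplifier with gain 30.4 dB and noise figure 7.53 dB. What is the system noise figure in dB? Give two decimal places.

3.30 dB

Convert to linear (a loss of L dB is a gain of −L dB): F_i = 10^(NF_i/10), G_i = 10^(G_i,dB/10)
  Stage 1: F_1 = 10^(1.42/10) = 1.387, G_1 = 10^(14.1/10) = 25.70
  Stage 2: F_2 = 10^(6.51/10) = 4.477, G_2 = 10^(−5.30/10) = 0.2951
  Stage 3: F_3 = 10^(7.53/10) = 5.662, G_3 = 10^(30.4/10) = 1096
Friis cascade:
  F = 1.387 + (4.477 − 1)/25.70 + (5.662 − 1)/7.586 = 2.137
NF = 10 log₁₀(2.137) = 3.30 dB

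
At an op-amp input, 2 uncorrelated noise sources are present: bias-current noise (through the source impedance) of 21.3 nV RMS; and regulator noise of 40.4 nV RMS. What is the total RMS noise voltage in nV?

45.7 nV

Uncorrelated sources add in power (mean-square): V_tot = √(ΣV_i²)
V_tot = √[(2.13×10⁻⁸)² + (4.04×10⁻⁸)²] = 4.57×10⁻⁸ V = 45.7 nV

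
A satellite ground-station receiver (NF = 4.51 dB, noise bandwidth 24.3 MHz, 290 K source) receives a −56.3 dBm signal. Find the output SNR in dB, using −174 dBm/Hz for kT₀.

39.3 dB

Noise floor: N = −174 + 10 log₁₀(B) + NF
10 log₁₀(2.43×10⁷) = 73.86 dB
N = −174 + 73.86 + 4.51 = −95.63 dBm
SNR = P_sig − N = −56.3 − (−95.63) = 39.33 dB → 39.3 dB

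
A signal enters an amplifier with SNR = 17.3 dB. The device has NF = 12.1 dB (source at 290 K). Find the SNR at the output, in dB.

By definition F = SNR_in/SNR_out, so in dB: SNR_out = SNR_in − NF
SNR_out = 17.3 − 12.1 = 5.2 dB

5.2 dB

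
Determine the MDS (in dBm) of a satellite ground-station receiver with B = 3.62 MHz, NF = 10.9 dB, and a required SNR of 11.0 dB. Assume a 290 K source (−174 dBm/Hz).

Sensitivity = −174 + 10 log₁₀(B) + NF + SNR_min
= −174 + 65.59 + 10.9 + 11.0
= −86.51 dBm → −86.5 dBm

−86.5 dBm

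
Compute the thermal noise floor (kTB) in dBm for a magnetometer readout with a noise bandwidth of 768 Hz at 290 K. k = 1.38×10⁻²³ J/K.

P_n = kTB = 1.38×10⁻²³ × 290 × 7.68×10² = 3.07×10⁻¹⁸ W
In dBm: 10 log₁₀(3.07×10⁻¹⁸ / 10⁻³) = −145.1 dBm

−145.1 dBm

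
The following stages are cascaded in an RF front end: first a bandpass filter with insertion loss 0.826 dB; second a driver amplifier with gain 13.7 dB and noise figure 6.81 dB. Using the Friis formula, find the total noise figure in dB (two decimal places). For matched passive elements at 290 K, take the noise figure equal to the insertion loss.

Convert to linear (a loss of L dB is a gain of −L dB): F_i = 10^(NF_i/10), G_i = 10^(G_i,dB/10)
  Stage 1: F_1 = 10^(0.826/10) = 1.209, G_1 = 10^(−0.826/10) = 0.8268
  Stage 2: F_2 = 10^(6.81/10) = 4.797, G_2 = 10^(13.7/10) = 23.44
Friis cascade:
  F = 1.209 + (4.797 − 1)/0.8268 = 5.802
NF = 10 log₁₀(5.802) = 7.64 dB

7.64 dB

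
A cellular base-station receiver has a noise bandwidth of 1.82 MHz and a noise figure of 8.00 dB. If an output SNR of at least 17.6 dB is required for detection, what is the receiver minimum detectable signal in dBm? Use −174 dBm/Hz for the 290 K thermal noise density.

Sensitivity = −174 + 10 log₁₀(B) + NF + SNR_min
= −174 + 62.6 + 8.00 + 17.6
= −85.80 dBm → −85.8 dBm

−85.8 dBm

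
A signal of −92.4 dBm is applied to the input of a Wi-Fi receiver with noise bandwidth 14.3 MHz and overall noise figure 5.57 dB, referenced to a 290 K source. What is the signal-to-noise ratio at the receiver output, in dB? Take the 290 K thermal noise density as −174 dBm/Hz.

Noise floor: N = −174 + 10 log₁₀(B) + NF
10 log₁₀(1.43×10⁷) = 71.55 dB
N = −174 + 71.55 + 5.57 = −96.88 dBm
SNR = P_sig − N = −92.4 − (−96.88) = 4.48 dB → 4.5 dB

4.5 dB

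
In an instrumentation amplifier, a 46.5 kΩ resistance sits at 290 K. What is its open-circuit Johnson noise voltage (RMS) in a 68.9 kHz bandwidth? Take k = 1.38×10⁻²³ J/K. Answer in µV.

V_n = √(4kTRB)
4kTRB = 4 × 1.38×10⁻²³ × 290 × 4.65×10⁴ × 6.89×10⁴ = 5.13×10⁻¹¹ V²
V_n = √(5.13×10⁻¹¹) = 7.16×10⁻⁶ V = 7.16 µV

7.16 µV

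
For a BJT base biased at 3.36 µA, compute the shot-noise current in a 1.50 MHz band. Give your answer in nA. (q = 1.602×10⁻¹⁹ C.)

I_n = √(2qI·B)
2qI·B = 2 × 1.602×10⁻¹⁹ × 3.36×10⁻⁶ × 1.50×10⁶ = 1.61×10⁻¹⁸ A²
I_n = √(1.61×10⁻¹⁸) = 1.27×10⁻⁹ A = 1.27 nA

1.27 nA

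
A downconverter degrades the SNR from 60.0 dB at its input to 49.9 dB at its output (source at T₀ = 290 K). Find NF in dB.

10.1 dB

NF (dB) = SNR_in(dB) − SNR_out(dB) when the source is at T₀
NF = 60.0 − 49.9 = 10.1 dB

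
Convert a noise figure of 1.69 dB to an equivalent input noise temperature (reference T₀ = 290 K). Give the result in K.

F = 10^(1.69/10) = 1.47571
T_e = (F − 1)·T₀ = (1.47571 − 1) × 290 = 138 K

138 K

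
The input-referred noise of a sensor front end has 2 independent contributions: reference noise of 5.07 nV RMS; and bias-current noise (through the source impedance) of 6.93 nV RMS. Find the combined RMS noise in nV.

8.59 nV

Uncorrelated sources add in power (mean-square): V_tot = √(ΣV_i²)
V_tot = √[(5.07×10⁻⁹)² + (6.93×10⁻⁹)²] = 8.59×10⁻⁹ V = 8.59 nV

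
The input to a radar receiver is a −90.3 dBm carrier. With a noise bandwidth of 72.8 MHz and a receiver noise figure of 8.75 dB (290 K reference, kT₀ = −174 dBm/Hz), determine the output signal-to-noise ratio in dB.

Noise floor: N = −174 + 10 log₁₀(B) + NF
10 log₁₀(7.28×10⁷) = 78.62 dB
N = −174 + 78.62 + 8.75 = −86.63 dBm
SNR = P_sig − N = −90.3 − (−86.63) = −3.67 dB → −3.7 dB

−3.7 dB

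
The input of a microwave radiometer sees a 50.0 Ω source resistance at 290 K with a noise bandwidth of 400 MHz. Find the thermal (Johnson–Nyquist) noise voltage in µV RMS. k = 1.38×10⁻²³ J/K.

V_n = √(4kTRB)
4kTRB = 4 × 1.38×10⁻²³ × 290 × 5.00×10¹ × 4.00×10⁸ = 3.20×10⁻¹⁰ V²
V_n = √(3.20×10⁻¹⁰) = 1.79×10⁻⁵ V = 17.9 µV

17.9 µV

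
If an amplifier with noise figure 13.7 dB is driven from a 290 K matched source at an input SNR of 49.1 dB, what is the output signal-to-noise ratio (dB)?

35.4 dB

By definition F = SNR_in/SNR_out, so in dB: SNR_out = SNR_in − NF
SNR_out = 49.1 − 13.7 = 35.4 dB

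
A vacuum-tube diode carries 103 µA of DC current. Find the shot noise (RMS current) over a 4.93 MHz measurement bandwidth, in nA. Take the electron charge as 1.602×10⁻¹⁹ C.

I_n = √(2qI·B)
2qI·B = 2 × 1.602×10⁻¹⁹ × 1.03×10⁻⁴ × 4.93×10⁶ = 1.63×10⁻¹⁶ A²
I_n = √(1.63×10⁻¹⁶) = 1.28×10⁻⁸ A = 12.8 nA

12.8 nA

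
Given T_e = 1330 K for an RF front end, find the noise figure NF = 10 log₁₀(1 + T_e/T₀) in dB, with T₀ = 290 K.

7.47 dB

F = 1 + T_e/T₀ = 1 + 1330/290 = 5.58621
NF = 10 log₁₀(5.58621) = 7.47 dB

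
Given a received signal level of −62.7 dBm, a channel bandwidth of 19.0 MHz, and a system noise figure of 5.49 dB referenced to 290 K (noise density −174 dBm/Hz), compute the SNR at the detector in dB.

33.0 dB

Noise floor: N = −174 + 10 log₁₀(B) + NF
10 log₁₀(1.90×10⁷) = 72.79 dB
N = −174 + 72.79 + 5.49 = −95.72 dBm
SNR = P_sig − N = −62.7 − (−95.72) = 33.02 dB → 33.0 dB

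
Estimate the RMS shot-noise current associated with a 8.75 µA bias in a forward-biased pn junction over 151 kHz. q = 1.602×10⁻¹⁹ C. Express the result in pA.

I_n = √(2qI·B)
2qI·B = 2 × 1.602×10⁻¹⁹ × 8.75×10⁻⁶ × 1.51×10⁵ = 4.23×10⁻¹⁹ A²
I_n = √(4.23×10⁻¹⁹) = 6.51×10⁻¹⁰ A = 651 pA

651 pA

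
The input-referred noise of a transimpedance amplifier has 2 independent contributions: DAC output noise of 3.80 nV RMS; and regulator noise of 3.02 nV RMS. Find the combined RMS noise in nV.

Uncorrelated sources add in power (mean-square): V_tot = √(ΣV_i²)
V_tot = √[(3.80×10⁻⁹)² + (3.02×10⁻⁹)²] = 4.85×10⁻⁹ V = 4.85 nV

4.85 nV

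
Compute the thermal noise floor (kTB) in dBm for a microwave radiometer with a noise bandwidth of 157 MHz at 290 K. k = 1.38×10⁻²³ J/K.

−92.0 dBm

P_n = kTB = 1.38×10⁻²³ × 290 × 1.57×10⁸ = 6.28×10⁻¹³ W
In dBm: 10 log₁₀(6.28×10⁻¹³ / 10⁻³) = −92.0 dBm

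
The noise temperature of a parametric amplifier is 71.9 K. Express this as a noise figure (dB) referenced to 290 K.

0.962 dB

F = 1 + T_e/T₀ = 1 + 71.9/290 = 1.24793
NF = 10 log₁₀(1.24793) = 0.962 dB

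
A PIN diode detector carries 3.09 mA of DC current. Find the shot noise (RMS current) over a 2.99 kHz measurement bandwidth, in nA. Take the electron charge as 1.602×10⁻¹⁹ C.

1.72 nA

I_n = √(2qI·B)
2qI·B = 2 × 1.602×10⁻¹⁹ × 3.09×10⁻³ × 2.99×10³ = 2.96×10⁻¹⁸ A²
I_n = √(2.96×10⁻¹⁸) = 1.72×10⁻⁹ A = 1.72 nA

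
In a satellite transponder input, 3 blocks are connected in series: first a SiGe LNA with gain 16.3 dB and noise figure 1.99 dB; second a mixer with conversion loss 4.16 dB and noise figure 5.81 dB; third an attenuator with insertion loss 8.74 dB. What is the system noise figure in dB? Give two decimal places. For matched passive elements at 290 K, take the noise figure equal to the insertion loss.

3.10 dB

Convert to linear (a loss of L dB is a gain of −L dB): F_i = 10^(NF_i/10), G_i = 10^(G_i,dB/10)
  Stage 1: F_1 = 10^(1.99/10) = 1.581, G_1 = 10^(16.3/10) = 42.66
  Stage 2: F_2 = 10^(5.81/10) = 3.811, G_2 = 10^(−4.16/10) = 0.3837
  Stage 3: F_3 = 10^(8.74/10) = 7.482, G_3 = 10^(−8.74/10) = 0.1337
Friis cascade:
  F = 1.581 + (3.811 − 1)/42.66 + (7.482 − 1)/16.37 = 2.043
NF = 10 log₁₀(2.043) = 3.10 dB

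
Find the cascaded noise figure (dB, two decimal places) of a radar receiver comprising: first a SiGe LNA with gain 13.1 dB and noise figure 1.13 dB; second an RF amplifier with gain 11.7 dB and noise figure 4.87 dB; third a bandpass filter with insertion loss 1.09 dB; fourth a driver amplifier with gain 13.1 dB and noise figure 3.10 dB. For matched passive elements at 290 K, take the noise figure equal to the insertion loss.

1.47 dB

Convert to linear (a loss of L dB is a gain of −L dB): F_i = 10^(NF_i/10), G_i = 10^(G_i,dB/10)
  Stage 1: F_1 = 10^(1.13/10) = 1.297, G_1 = 10^(13.1/10) = 20.42
  Stage 2: F_2 = 10^(4.87/10) = 3.069, G_2 = 10^(11.7/10) = 14.79
  Stage 3: F_3 = 10^(1.09/10) = 1.285, G_3 = 10^(−1.09/10) = 0.7780
  Stage 4: F_4 = 10^(3.10/10) = 2.042, G_4 = 10^(13.1/10) = 20.42
Friis cascade:
  F = 1.297 + (3.069 − 1)/20.42 + (1.285 − 1)/302.0 + (2.042 − 1)/235.0 = 1.404
NF = 10 log₁₀(1.404) = 1.47 dB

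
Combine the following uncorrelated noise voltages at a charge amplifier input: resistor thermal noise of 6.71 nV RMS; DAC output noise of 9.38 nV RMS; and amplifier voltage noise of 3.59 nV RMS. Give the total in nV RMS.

12.1 nV

Uncorrelated sources add in power (mean-square): V_tot = √(ΣV_i²)
V_tot = √[(6.71×10⁻⁹)² + (9.38×10⁻⁹)² + (3.59×10⁻⁹)²] = 1.21×10⁻⁸ V = 12.1 nV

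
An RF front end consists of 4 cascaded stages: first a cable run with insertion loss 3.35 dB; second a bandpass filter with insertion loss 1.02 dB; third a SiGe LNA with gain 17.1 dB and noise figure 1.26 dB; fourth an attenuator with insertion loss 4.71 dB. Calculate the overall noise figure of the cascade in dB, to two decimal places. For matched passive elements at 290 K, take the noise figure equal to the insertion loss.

Convert to linear (a loss of L dB is a gain of −L dB): F_i = 10^(NF_i/10), G_i = 10^(G_i,dB/10)
  Stage 1: F_1 = 10^(3.35/10) = 2.163, G_1 = 10^(−3.35/10) = 0.4624
  Stage 2: F_2 = 10^(1.02/10) = 1.265, G_2 = 10^(−1.02/10) = 0.7907
  Stage 3: F_3 = 10^(1.26/10) = 1.337, G_3 = 10^(17.1/10) = 51.29
  Stage 4: F_4 = 10^(4.71/10) = 2.958, G_4 = 10^(−4.71/10) = 0.3381
Friis cascade:
  F = 2.163 + (1.265 − 1)/0.4624 + (1.337 − 1)/0.3656 + (2.958 − 1)/18.75 = 3.760
NF = 10 log₁₀(3.760) = 5.75 dB

5.75 dB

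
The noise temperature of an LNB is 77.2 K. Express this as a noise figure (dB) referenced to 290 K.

1.03 dB

F = 1 + T_e/T₀ = 1 + 77.2/290 = 1.26621
NF = 10 log₁₀(1.26621) = 1.03 dB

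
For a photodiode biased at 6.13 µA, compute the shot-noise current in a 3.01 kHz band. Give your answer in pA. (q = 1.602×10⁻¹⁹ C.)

76.9 pA

I_n = √(2qI·B)
2qI·B = 2 × 1.602×10⁻¹⁹ × 6.13×10⁻⁶ × 3.01×10³ = 5.91×10⁻²¹ A²
I_n = √(5.91×10⁻²¹) = 7.69×10⁻¹¹ A = 76.9 pA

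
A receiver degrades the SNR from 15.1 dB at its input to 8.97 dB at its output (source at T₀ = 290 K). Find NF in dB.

6.13 dB

NF (dB) = SNR_in(dB) − SNR_out(dB) when the source is at T₀
NF = 15.1 − 8.97 = 6.13 dB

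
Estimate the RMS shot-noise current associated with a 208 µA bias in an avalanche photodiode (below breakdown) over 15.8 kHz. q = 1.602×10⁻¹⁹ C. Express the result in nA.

1.03 nA

I_n = √(2qI·B)
2qI·B = 2 × 1.602×10⁻¹⁹ × 2.08×10⁻⁴ × 1.58×10⁴ = 1.05×10⁻¹⁸ A²
I_n = √(1.05×10⁻¹⁸) = 1.03×10⁻⁹ A = 1.03 nA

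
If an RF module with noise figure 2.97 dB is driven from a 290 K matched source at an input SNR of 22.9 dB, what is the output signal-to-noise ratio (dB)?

By definition F = SNR_in/SNR_out, so in dB: SNR_out = SNR_in − NF
SNR_out = 22.9 − 2.97 = 19.93 dB

19.93 dB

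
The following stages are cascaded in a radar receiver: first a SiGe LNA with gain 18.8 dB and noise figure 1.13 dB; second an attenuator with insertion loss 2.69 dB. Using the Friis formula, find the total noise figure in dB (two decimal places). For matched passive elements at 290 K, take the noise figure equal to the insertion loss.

Convert to linear (a loss of L dB is a gain of −L dB): F_i = 10^(NF_i/10), G_i = 10^(G_i,dB/10)
  Stage 1: F_1 = 10^(1.13/10) = 1.297, G_1 = 10^(18.8/10) = 75.86
  Stage 2: F_2 = 10^(2.69/10) = 1.858, G_2 = 10^(−2.69/10) = 0.5383
Friis cascade:
  F = 1.297 + (1.858 − 1)/75.86 = 1.308
NF = 10 log₁₀(1.308) = 1.17 dB

1.17 dB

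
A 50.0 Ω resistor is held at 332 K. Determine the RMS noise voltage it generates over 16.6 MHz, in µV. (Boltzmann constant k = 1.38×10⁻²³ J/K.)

V_n = √(4kTRB)
4kTRB = 4 × 1.38×10⁻²³ × 332 × 5.00×10¹ × 1.66×10⁷ = 1.52×10⁻¹¹ V²
V_n = √(1.52×10⁻¹¹) = 3.90×10⁻⁶ V = 3.90 µV

3.90 µV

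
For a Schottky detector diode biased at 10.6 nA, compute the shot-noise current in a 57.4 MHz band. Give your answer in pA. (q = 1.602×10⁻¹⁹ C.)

442 pA

I_n = √(2qI·B)
2qI·B = 2 × 1.602×10⁻¹⁹ × 1.06×10⁻⁸ × 5.74×10⁷ = 1.95×10⁻¹⁹ A²
I_n = √(1.95×10⁻¹⁹) = 4.42×10⁻¹⁰ A = 442 pA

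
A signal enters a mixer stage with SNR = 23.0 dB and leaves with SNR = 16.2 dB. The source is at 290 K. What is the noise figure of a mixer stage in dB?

NF (dB) = SNR_in(dB) − SNR_out(dB) when the source is at T₀
NF = 23.0 − 16.2 = 6.8 dB

6.8 dB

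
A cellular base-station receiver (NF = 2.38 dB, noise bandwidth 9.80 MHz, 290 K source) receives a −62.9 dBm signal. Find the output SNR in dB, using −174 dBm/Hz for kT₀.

38.8 dB

Noise floor: N = −174 + 10 log₁₀(B) + NF
10 log₁₀(9.80×10⁶) = 69.91 dB
N = −174 + 69.91 + 2.38 = −101.71 dBm
SNR = P_sig − N = −62.9 − (−101.71) = 38.81 dB → 38.8 dB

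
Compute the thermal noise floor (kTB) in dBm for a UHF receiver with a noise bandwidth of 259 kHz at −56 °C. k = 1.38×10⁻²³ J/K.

T = −56 °C + 273.15 = 217.15 K
P_n = kTB = 1.38×10⁻²³ × 217.15 × 2.59×10⁵ = 7.76×10⁻¹⁶ W
In dBm: 10 log₁₀(7.76×10⁻¹⁶ / 10⁻³) = −121.1 dBm

−121.1 dBm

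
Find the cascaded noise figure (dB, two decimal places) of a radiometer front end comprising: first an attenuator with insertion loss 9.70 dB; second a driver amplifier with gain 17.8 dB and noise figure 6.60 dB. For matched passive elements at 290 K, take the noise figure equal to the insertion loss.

Convert to linear (a loss of L dB is a gain of −L dB): F_i = 10^(NF_i/10), G_i = 10^(G_i,dB/10)
  Stage 1: F_1 = 10^(9.70/10) = 9.333, G_1 = 10^(−9.70/10) = 0.1072
  Stage 2: F_2 = 10^(6.60/10) = 4.571, G_2 = 10^(17.8/10) = 60.26
Friis cascade:
  F = 9.333 + (4.571 − 1)/0.1072 = 42.66
NF = 10 log₁₀(42.66) = 16.30 dB

16.30 dB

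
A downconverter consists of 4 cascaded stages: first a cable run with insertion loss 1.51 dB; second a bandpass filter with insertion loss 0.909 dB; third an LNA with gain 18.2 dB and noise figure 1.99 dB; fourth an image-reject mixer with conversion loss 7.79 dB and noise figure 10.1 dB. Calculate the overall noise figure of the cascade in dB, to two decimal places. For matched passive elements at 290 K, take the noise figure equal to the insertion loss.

4.78 dB

Convert to linear (a loss of L dB is a gain of −L dB): F_i = 10^(NF_i/10), G_i = 10^(G_i,dB/10)
  Stage 1: F_1 = 10^(1.51/10) = 1.416, G_1 = 10^(−1.51/10) = 0.7063
  Stage 2: F_2 = 10^(0.909/10) = 1.233, G_2 = 10^(−0.909/10) = 0.8111
  Stage 3: F_3 = 10^(1.99/10) = 1.581, G_3 = 10^(18.2/10) = 66.07
  Stage 4: F_4 = 10^(10.1/10) = 10.23, G_4 = 10^(−7.79/10) = 0.1663
Friis cascade:
  F = 1.416 + (1.233 − 1)/0.7063 + (1.581 − 1)/0.5729 + (10.23 − 1)/37.85 = 3.004
NF = 10 log₁₀(3.004) = 4.78 dB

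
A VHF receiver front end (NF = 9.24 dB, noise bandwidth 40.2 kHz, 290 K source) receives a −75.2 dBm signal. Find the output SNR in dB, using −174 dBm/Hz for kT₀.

43.5 dB

Noise floor: N = −174 + 10 log₁₀(B) + NF
10 log₁₀(4.02×10⁴) = 46.04 dB
N = −174 + 46.04 + 9.24 = −118.72 dBm
SNR = P_sig − N = −75.2 − (−118.72) = 43.52 dB → 43.5 dB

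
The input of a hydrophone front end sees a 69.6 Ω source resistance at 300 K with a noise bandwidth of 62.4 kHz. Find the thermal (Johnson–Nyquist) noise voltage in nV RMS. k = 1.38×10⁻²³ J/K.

268 nV

V_n = √(4kTRB)
4kTRB = 4 × 1.38×10⁻²³ × 300 × 6.96×10¹ × 6.24×10⁴ = 7.19×10⁻¹⁴ V²
V_n = √(7.19×10⁻¹⁴) = 2.68×10⁻⁷ V = 268 nV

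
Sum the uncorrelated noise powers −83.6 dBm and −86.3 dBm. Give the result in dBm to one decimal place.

Convert to linear, add, convert back:
P₁ = 4.37×10⁻¹² W, P₂ = 2.34×10⁻¹² W
P_tot = 6.71×10⁻¹² W → 10 log₁₀(P_tot / 10⁻³) = −81.7 dBm

−81.7 dBm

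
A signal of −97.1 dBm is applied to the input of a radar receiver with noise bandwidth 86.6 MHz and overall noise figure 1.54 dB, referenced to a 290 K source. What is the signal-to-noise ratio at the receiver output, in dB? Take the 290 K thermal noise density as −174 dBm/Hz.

−4.0 dB

Noise floor: N = −174 + 10 log₁₀(B) + NF
10 log₁₀(8.66×10⁷) = 79.38 dB
N = −174 + 79.38 + 1.54 = −93.08 dBm
SNR = P_sig − N = −97.1 − (−93.08) = −4.02 dB → −4.0 dB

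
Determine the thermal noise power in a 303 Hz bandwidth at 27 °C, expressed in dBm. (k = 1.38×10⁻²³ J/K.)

T = 27 °C + 273.15 = 300.15 K
P_n = kTB = 1.38×10⁻²³ × 300.15 × 3.03×10² = 1.26×10⁻¹⁸ W
In dBm: 10 log₁₀(1.26×10⁻¹⁸ / 10⁻³) = −149.0 dBm

−149.0 dBm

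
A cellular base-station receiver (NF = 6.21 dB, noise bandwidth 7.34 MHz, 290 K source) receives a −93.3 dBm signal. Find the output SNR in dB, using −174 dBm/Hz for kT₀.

Noise floor: N = −174 + 10 log₁₀(B) + NF
10 log₁₀(7.34×10⁶) = 68.66 dB
N = −174 + 68.66 + 6.21 = −99.13 dBm
SNR = P_sig − N = −93.3 − (−99.13) = 5.83 dB → 5.8 dB

5.8 dB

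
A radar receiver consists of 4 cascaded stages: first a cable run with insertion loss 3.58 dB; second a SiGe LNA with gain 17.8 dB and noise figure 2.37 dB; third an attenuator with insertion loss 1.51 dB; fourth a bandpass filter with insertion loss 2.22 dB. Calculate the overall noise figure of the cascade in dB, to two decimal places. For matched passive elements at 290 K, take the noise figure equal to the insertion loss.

Convert to linear (a loss of L dB is a gain of −L dB): F_i = 10^(NF_i/10), G_i = 10^(G_i,dB/10)
  Stage 1: F_1 = 10^(3.58/10) = 2.280, G_1 = 10^(−3.58/10) = 0.4385
  Stage 2: F_2 = 10^(2.37/10) = 1.726, G_2 = 10^(17.8/10) = 60.26
  Stage 3: F_3 = 10^(1.51/10) = 1.416, G_3 = 10^(−1.51/10) = 0.7063
  Stage 4: F_4 = 10^(2.22/10) = 1.667, G_4 = 10^(−2.22/10) = 0.5998
Friis cascade:
  F = 2.280 + (1.726 − 1)/0.4385 + (1.416 − 1)/26.42 + (1.667 − 1)/18.66 = 3.987
NF = 10 log₁₀(3.987) = 6.01 dB

6.01 dB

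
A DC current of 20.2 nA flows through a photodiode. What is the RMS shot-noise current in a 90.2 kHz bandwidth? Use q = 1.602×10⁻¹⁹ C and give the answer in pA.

I_n = √(2qI·B)
2qI·B = 2 × 1.602×10⁻¹⁹ × 2.02×10⁻⁸ × 9.02×10⁴ = 5.84×10⁻²² A²
I_n = √(5.84×10⁻²²) = 2.42×10⁻¹¹ A = 24.2 pA

24.2 pA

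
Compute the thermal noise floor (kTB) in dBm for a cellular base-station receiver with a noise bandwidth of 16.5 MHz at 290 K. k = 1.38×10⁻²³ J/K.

−101.8 dBm

P_n = kTB = 1.38×10⁻²³ × 290 × 1.65×10⁷ = 6.60×10⁻¹⁴ W
In dBm: 10 log₁₀(6.60×10⁻¹⁴ / 10⁻³) = −101.8 dBm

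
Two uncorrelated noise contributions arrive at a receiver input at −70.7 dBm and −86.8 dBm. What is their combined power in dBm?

−70.6 dBm

Convert to linear, add, convert back:
P₁ = 8.51×10⁻¹¹ W, P₂ = 2.09×10⁻¹² W
P_tot = 8.72×10⁻¹¹ W → 10 log₁₀(P_tot / 10⁻³) = −70.6 dBm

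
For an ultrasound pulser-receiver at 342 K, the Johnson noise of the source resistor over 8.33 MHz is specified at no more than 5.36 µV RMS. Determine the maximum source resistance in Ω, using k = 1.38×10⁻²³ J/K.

Johnson–Nyquist: V_n = √(4kTRB) ⇒ R = V_n² / (4kTB)
4kTB = 4 × 1.38×10⁻²³ × 342 × 8.33×10⁶ = 1.57×10⁻¹³
R = (5.36×10⁻⁶)² / 1.57×10⁻¹³ = 1.83×10² Ω = 183 Ω

183 Ω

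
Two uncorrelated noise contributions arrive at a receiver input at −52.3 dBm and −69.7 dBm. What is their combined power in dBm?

−52.2 dBm

Convert to linear, add, convert back:
P₁ = 5.89×10⁻⁹ W, P₂ = 1.07×10⁻¹⁰ W
P_tot = 6.00×10⁻⁹ W → 10 log₁₀(P_tot / 10⁻³) = −52.2 dBm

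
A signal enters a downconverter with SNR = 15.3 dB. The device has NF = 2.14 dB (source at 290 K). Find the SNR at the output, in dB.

13.16 dB

By definition F = SNR_in/SNR_out, so in dB: SNR_out = SNR_in − NF
SNR_out = 15.3 − 2.14 = 13.16 dB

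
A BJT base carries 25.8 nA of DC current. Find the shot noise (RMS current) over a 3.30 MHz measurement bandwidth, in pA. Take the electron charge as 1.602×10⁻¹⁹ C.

165 pA

I_n = √(2qI·B)
2qI·B = 2 × 1.602×10⁻¹⁹ × 2.58×10⁻⁸ × 3.30×10⁶ = 2.73×10⁻²⁰ A²
I_n = √(2.73×10⁻²⁰) = 1.65×10⁻¹⁰ A = 165 pA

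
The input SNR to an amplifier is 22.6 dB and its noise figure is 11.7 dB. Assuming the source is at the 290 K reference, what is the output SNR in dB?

By definition F = SNR_in/SNR_out, so in dB: SNR_out = SNR_in − NF
SNR_out = 22.6 − 11.7 = 10.9 dB

10.9 dB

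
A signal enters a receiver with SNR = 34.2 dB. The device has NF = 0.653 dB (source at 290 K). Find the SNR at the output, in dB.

By definition F = SNR_in/SNR_out, so in dB: SNR_out = SNR_in − NF
SNR_out = 34.2 − 0.653 = 33.547 dB

33.547 dB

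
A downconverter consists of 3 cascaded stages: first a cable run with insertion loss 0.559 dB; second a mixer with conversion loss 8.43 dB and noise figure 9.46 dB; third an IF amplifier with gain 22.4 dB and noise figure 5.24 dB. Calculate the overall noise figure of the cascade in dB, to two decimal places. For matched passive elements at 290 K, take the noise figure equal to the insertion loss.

Convert to linear (a loss of L dB is a gain of −L dB): F_i = 10^(NF_i/10), G_i = 10^(G_i,dB/10)
  Stage 1: F_1 = 10^(0.559/10) = 1.137, G_1 = 10^(−0.559/10) = 0.8792
  Stage 2: F_2 = 10^(9.46/10) = 8.831, G_2 = 10^(−8.43/10) = 0.1435
  Stage 3: F_3 = 10^(5.24/10) = 3.342, G_3 = 10^(22.4/10) = 173.8
Friis cascade:
  F = 1.137 + (8.831 − 1)/0.8792 + (3.342 − 1)/0.1262 = 28.60
NF = 10 log₁₀(28.60) = 14.56 dB

14.56 dB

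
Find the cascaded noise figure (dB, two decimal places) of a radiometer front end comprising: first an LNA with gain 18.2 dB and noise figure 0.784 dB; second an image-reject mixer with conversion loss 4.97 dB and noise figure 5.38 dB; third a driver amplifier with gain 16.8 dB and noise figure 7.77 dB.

Convert to linear (a loss of L dB is a gain of −L dB): F_i = 10^(NF_i/10), G_i = 10^(G_i,dB/10)
  Stage 1: F_1 = 10^(0.784/10) = 1.198, G_1 = 10^(18.2/10) = 66.07
  Stage 2: F_2 = 10^(5.38/10) = 3.451, G_2 = 10^(−4.97/10) = 0.3184
  Stage 3: F_3 = 10^(7.77/10) = 5.984, G_3 = 10^(16.8/10) = 47.86
Friis cascade:
  F = 1.198 + (3.451 − 1)/66.07 + (5.984 − 1)/21.04 = 1.472
NF = 10 log₁₀(1.472) = 1.68 dB

1.68 dB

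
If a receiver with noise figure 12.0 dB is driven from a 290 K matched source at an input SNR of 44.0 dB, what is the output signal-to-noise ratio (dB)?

By definition F = SNR_in/SNR_out, so in dB: SNR_out = SNR_in − NF
SNR_out = 44.0 − 12.0 = 32.0 dB

32.0 dB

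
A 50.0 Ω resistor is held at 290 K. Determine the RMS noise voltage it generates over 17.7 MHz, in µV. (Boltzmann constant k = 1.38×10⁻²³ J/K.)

V_n = √(4kTRB)
4kTRB = 4 × 1.38×10⁻²³ × 290 × 5.00×10¹ × 1.77×10⁷ = 1.42×10⁻¹¹ V²
V_n = √(1.42×10⁻¹¹) = 3.76×10⁻⁶ V = 3.76 µV

3.76 µV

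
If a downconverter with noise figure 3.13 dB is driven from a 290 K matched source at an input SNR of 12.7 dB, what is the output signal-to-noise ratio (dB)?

By definition F = SNR_in/SNR_out, so in dB: SNR_out = SNR_in − NF
SNR_out = 12.7 − 3.13 = 9.57 dB

9.57 dB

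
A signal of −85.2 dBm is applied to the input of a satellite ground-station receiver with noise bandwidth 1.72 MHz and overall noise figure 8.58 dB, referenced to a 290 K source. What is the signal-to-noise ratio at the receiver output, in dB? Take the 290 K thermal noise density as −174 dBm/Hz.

Noise floor: N = −174 + 10 log₁₀(B) + NF
10 log₁₀(1.72×10⁶) = 62.36 dB
N = −174 + 62.36 + 8.58 = −103.06 dBm
SNR = P_sig − N = −85.2 − (−103.06) = 17.86 dB → 17.9 dB

17.9 dB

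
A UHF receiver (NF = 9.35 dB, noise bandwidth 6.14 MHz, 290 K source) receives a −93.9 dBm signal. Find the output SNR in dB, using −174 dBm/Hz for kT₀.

2.9 dB

Noise floor: N = −174 + 10 log₁₀(B) + NF
10 log₁₀(6.14×10⁶) = 67.88 dB
N = −174 + 67.88 + 9.35 = −96.77 dBm
SNR = P_sig − N = −93.9 − (−96.77) = 2.87 dB → 2.9 dB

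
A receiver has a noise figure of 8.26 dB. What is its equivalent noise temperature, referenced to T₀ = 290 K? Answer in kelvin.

1653 K

F = 10^(8.26/10) = 6.69885
T_e = (F − 1)·T₀ = (6.69885 − 1) × 290 = 1653 K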